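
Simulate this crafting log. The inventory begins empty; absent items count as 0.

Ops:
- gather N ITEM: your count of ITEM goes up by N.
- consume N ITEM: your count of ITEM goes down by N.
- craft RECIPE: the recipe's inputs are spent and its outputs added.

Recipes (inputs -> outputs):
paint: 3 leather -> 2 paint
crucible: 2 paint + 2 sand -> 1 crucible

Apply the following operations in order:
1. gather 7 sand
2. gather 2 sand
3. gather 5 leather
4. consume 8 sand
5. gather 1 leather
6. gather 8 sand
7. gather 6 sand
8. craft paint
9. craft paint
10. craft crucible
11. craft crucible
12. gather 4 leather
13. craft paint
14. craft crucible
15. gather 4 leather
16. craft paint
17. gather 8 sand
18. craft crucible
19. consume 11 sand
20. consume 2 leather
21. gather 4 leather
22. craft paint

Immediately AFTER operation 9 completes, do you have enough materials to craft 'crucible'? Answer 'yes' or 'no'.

After 1 (gather 7 sand): sand=7
After 2 (gather 2 sand): sand=9
After 3 (gather 5 leather): leather=5 sand=9
After 4 (consume 8 sand): leather=5 sand=1
After 5 (gather 1 leather): leather=6 sand=1
After 6 (gather 8 sand): leather=6 sand=9
After 7 (gather 6 sand): leather=6 sand=15
After 8 (craft paint): leather=3 paint=2 sand=15
After 9 (craft paint): paint=4 sand=15

Answer: yes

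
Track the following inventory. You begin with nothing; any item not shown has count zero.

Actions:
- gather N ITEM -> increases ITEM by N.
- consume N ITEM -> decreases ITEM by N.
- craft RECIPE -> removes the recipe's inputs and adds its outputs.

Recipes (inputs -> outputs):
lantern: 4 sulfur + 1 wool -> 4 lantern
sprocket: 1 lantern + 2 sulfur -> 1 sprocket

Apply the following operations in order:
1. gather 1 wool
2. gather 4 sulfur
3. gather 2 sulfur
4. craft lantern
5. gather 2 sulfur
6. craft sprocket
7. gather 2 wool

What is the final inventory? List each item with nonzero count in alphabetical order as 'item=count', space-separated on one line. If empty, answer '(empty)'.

After 1 (gather 1 wool): wool=1
After 2 (gather 4 sulfur): sulfur=4 wool=1
After 3 (gather 2 sulfur): sulfur=6 wool=1
After 4 (craft lantern): lantern=4 sulfur=2
After 5 (gather 2 sulfur): lantern=4 sulfur=4
After 6 (craft sprocket): lantern=3 sprocket=1 sulfur=2
After 7 (gather 2 wool): lantern=3 sprocket=1 sulfur=2 wool=2

Answer: lantern=3 sprocket=1 sulfur=2 wool=2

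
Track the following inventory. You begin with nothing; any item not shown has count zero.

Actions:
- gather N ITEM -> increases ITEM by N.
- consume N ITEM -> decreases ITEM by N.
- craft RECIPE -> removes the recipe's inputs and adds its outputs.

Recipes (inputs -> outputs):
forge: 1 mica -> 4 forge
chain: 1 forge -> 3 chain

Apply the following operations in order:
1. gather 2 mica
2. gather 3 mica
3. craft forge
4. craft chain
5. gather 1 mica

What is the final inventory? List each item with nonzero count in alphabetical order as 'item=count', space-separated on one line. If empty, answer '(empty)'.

Answer: chain=3 forge=3 mica=5

Derivation:
After 1 (gather 2 mica): mica=2
After 2 (gather 3 mica): mica=5
After 3 (craft forge): forge=4 mica=4
After 4 (craft chain): chain=3 forge=3 mica=4
After 5 (gather 1 mica): chain=3 forge=3 mica=5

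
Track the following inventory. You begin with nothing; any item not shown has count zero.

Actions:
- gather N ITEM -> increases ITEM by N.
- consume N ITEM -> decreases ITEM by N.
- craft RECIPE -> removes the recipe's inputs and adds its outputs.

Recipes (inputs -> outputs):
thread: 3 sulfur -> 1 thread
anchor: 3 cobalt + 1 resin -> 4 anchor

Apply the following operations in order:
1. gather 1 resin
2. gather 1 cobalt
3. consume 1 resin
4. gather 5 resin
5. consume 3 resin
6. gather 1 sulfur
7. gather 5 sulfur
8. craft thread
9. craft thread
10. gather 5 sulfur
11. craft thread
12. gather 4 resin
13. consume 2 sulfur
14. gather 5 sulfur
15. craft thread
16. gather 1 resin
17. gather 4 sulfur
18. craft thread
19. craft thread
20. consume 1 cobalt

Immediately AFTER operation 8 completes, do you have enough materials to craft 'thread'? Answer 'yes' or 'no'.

After 1 (gather 1 resin): resin=1
After 2 (gather 1 cobalt): cobalt=1 resin=1
After 3 (consume 1 resin): cobalt=1
After 4 (gather 5 resin): cobalt=1 resin=5
After 5 (consume 3 resin): cobalt=1 resin=2
After 6 (gather 1 sulfur): cobalt=1 resin=2 sulfur=1
After 7 (gather 5 sulfur): cobalt=1 resin=2 sulfur=6
After 8 (craft thread): cobalt=1 resin=2 sulfur=3 thread=1

Answer: yes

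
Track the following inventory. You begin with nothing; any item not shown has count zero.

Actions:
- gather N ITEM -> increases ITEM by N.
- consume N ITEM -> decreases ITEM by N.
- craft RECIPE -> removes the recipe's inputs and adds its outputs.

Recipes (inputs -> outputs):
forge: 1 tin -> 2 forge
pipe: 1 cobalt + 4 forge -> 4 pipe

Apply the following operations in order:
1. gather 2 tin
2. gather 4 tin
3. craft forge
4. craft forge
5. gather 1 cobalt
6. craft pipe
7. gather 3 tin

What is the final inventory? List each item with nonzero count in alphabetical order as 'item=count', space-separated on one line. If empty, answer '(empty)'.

After 1 (gather 2 tin): tin=2
After 2 (gather 4 tin): tin=6
After 3 (craft forge): forge=2 tin=5
After 4 (craft forge): forge=4 tin=4
After 5 (gather 1 cobalt): cobalt=1 forge=4 tin=4
After 6 (craft pipe): pipe=4 tin=4
After 7 (gather 3 tin): pipe=4 tin=7

Answer: pipe=4 tin=7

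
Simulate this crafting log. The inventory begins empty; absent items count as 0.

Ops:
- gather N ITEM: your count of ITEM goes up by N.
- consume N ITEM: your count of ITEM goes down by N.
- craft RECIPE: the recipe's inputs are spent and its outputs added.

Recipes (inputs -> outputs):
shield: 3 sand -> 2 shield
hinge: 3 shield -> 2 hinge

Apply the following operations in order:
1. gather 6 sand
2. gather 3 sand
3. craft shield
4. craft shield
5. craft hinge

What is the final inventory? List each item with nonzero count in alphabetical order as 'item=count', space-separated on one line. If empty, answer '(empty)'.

Answer: hinge=2 sand=3 shield=1

Derivation:
After 1 (gather 6 sand): sand=6
After 2 (gather 3 sand): sand=9
After 3 (craft shield): sand=6 shield=2
After 4 (craft shield): sand=3 shield=4
After 5 (craft hinge): hinge=2 sand=3 shield=1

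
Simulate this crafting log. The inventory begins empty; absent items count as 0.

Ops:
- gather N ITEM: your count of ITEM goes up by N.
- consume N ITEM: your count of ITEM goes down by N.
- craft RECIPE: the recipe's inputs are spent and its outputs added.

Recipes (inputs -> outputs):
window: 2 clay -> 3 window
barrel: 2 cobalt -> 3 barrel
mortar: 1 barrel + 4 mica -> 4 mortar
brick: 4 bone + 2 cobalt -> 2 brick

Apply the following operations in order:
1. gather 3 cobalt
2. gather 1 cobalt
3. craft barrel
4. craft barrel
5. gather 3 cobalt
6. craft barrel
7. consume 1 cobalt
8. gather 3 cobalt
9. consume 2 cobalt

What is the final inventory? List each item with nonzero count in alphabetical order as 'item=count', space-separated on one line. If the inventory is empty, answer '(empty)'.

After 1 (gather 3 cobalt): cobalt=3
After 2 (gather 1 cobalt): cobalt=4
After 3 (craft barrel): barrel=3 cobalt=2
After 4 (craft barrel): barrel=6
After 5 (gather 3 cobalt): barrel=6 cobalt=3
After 6 (craft barrel): barrel=9 cobalt=1
After 7 (consume 1 cobalt): barrel=9
After 8 (gather 3 cobalt): barrel=9 cobalt=3
After 9 (consume 2 cobalt): barrel=9 cobalt=1

Answer: barrel=9 cobalt=1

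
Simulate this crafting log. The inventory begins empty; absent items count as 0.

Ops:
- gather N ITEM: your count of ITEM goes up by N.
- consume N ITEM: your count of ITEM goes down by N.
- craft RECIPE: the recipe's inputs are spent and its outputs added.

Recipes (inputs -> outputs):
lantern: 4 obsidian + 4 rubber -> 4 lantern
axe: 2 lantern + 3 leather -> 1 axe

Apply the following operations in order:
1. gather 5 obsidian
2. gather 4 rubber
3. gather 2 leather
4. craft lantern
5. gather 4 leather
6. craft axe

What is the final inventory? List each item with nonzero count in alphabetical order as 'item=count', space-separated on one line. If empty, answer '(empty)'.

Answer: axe=1 lantern=2 leather=3 obsidian=1

Derivation:
After 1 (gather 5 obsidian): obsidian=5
After 2 (gather 4 rubber): obsidian=5 rubber=4
After 3 (gather 2 leather): leather=2 obsidian=5 rubber=4
After 4 (craft lantern): lantern=4 leather=2 obsidian=1
After 5 (gather 4 leather): lantern=4 leather=6 obsidian=1
After 6 (craft axe): axe=1 lantern=2 leather=3 obsidian=1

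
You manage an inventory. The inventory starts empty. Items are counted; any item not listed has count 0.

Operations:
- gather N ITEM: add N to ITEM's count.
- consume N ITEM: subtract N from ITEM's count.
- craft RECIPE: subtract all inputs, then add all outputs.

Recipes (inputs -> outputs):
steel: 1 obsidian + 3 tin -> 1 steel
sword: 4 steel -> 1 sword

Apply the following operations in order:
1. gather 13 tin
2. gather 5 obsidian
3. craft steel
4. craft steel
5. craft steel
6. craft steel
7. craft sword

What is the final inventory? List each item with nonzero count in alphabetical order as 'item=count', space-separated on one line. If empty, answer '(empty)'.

After 1 (gather 13 tin): tin=13
After 2 (gather 5 obsidian): obsidian=5 tin=13
After 3 (craft steel): obsidian=4 steel=1 tin=10
After 4 (craft steel): obsidian=3 steel=2 tin=7
After 5 (craft steel): obsidian=2 steel=3 tin=4
After 6 (craft steel): obsidian=1 steel=4 tin=1
After 7 (craft sword): obsidian=1 sword=1 tin=1

Answer: obsidian=1 sword=1 tin=1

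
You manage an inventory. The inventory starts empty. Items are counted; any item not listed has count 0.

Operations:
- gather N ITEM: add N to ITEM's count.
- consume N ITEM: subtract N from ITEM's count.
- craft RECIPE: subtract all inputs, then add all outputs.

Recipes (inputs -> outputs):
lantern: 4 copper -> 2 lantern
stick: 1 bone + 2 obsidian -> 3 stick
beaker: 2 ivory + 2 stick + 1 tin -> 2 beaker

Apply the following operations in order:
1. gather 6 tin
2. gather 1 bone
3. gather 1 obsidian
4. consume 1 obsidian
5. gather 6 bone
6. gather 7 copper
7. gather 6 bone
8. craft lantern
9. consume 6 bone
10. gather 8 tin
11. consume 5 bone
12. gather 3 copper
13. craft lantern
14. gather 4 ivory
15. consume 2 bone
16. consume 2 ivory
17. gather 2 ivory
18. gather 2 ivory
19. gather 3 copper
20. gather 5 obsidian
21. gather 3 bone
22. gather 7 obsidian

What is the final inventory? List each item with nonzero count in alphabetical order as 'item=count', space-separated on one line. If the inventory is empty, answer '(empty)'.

Answer: bone=3 copper=5 ivory=6 lantern=4 obsidian=12 tin=14

Derivation:
After 1 (gather 6 tin): tin=6
After 2 (gather 1 bone): bone=1 tin=6
After 3 (gather 1 obsidian): bone=1 obsidian=1 tin=6
After 4 (consume 1 obsidian): bone=1 tin=6
After 5 (gather 6 bone): bone=7 tin=6
After 6 (gather 7 copper): bone=7 copper=7 tin=6
After 7 (gather 6 bone): bone=13 copper=7 tin=6
After 8 (craft lantern): bone=13 copper=3 lantern=2 tin=6
After 9 (consume 6 bone): bone=7 copper=3 lantern=2 tin=6
After 10 (gather 8 tin): bone=7 copper=3 lantern=2 tin=14
After 11 (consume 5 bone): bone=2 copper=3 lantern=2 tin=14
After 12 (gather 3 copper): bone=2 copper=6 lantern=2 tin=14
After 13 (craft lantern): bone=2 copper=2 lantern=4 tin=14
After 14 (gather 4 ivory): bone=2 copper=2 ivory=4 lantern=4 tin=14
After 15 (consume 2 bone): copper=2 ivory=4 lantern=4 tin=14
After 16 (consume 2 ivory): copper=2 ivory=2 lantern=4 tin=14
After 17 (gather 2 ivory): copper=2 ivory=4 lantern=4 tin=14
After 18 (gather 2 ivory): copper=2 ivory=6 lantern=4 tin=14
After 19 (gather 3 copper): copper=5 ivory=6 lantern=4 tin=14
After 20 (gather 5 obsidian): copper=5 ivory=6 lantern=4 obsidian=5 tin=14
After 21 (gather 3 bone): bone=3 copper=5 ivory=6 lantern=4 obsidian=5 tin=14
After 22 (gather 7 obsidian): bone=3 copper=5 ivory=6 lantern=4 obsidian=12 tin=14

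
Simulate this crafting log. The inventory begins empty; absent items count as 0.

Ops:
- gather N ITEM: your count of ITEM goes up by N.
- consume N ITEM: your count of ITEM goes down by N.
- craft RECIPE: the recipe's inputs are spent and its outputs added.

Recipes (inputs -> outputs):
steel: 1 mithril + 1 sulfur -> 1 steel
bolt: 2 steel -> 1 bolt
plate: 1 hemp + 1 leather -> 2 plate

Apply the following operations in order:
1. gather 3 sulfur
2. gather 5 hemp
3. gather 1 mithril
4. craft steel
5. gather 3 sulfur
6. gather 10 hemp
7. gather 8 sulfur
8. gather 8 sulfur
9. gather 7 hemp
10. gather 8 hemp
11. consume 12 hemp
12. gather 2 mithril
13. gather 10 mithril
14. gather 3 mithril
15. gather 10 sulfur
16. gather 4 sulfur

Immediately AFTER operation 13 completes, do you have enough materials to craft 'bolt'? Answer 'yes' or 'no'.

Answer: no

Derivation:
After 1 (gather 3 sulfur): sulfur=3
After 2 (gather 5 hemp): hemp=5 sulfur=3
After 3 (gather 1 mithril): hemp=5 mithril=1 sulfur=3
After 4 (craft steel): hemp=5 steel=1 sulfur=2
After 5 (gather 3 sulfur): hemp=5 steel=1 sulfur=5
After 6 (gather 10 hemp): hemp=15 steel=1 sulfur=5
After 7 (gather 8 sulfur): hemp=15 steel=1 sulfur=13
After 8 (gather 8 sulfur): hemp=15 steel=1 sulfur=21
After 9 (gather 7 hemp): hemp=22 steel=1 sulfur=21
After 10 (gather 8 hemp): hemp=30 steel=1 sulfur=21
After 11 (consume 12 hemp): hemp=18 steel=1 sulfur=21
After 12 (gather 2 mithril): hemp=18 mithril=2 steel=1 sulfur=21
After 13 (gather 10 mithril): hemp=18 mithril=12 steel=1 sulfur=21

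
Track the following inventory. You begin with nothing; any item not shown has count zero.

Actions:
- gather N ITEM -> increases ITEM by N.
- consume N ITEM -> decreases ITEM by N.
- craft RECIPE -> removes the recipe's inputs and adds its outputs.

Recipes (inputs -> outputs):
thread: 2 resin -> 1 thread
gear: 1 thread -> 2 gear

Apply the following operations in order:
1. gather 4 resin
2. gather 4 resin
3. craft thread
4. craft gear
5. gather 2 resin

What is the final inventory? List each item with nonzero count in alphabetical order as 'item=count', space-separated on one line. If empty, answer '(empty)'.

After 1 (gather 4 resin): resin=4
After 2 (gather 4 resin): resin=8
After 3 (craft thread): resin=6 thread=1
After 4 (craft gear): gear=2 resin=6
After 5 (gather 2 resin): gear=2 resin=8

Answer: gear=2 resin=8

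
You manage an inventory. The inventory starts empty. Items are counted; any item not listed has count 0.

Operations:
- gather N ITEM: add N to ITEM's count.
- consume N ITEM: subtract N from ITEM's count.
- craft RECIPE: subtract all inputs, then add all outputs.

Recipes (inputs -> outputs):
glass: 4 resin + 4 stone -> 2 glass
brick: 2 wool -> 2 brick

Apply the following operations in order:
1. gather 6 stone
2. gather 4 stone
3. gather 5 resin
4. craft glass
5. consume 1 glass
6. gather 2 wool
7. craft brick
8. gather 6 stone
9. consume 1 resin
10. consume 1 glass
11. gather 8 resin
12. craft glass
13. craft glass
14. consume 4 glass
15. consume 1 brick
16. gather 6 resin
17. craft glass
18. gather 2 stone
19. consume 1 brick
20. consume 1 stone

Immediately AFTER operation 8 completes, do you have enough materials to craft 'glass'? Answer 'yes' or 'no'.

Answer: no

Derivation:
After 1 (gather 6 stone): stone=6
After 2 (gather 4 stone): stone=10
After 3 (gather 5 resin): resin=5 stone=10
After 4 (craft glass): glass=2 resin=1 stone=6
After 5 (consume 1 glass): glass=1 resin=1 stone=6
After 6 (gather 2 wool): glass=1 resin=1 stone=6 wool=2
After 7 (craft brick): brick=2 glass=1 resin=1 stone=6
After 8 (gather 6 stone): brick=2 glass=1 resin=1 stone=12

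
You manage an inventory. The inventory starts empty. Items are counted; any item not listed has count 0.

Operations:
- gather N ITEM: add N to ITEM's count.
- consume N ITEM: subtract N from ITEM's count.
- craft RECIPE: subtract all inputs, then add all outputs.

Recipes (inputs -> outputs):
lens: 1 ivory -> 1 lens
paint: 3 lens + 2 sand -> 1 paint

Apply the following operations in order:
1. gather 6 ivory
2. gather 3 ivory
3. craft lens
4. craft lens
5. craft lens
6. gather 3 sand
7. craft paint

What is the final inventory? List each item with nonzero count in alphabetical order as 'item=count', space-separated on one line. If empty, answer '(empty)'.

After 1 (gather 6 ivory): ivory=6
After 2 (gather 3 ivory): ivory=9
After 3 (craft lens): ivory=8 lens=1
After 4 (craft lens): ivory=7 lens=2
After 5 (craft lens): ivory=6 lens=3
After 6 (gather 3 sand): ivory=6 lens=3 sand=3
After 7 (craft paint): ivory=6 paint=1 sand=1

Answer: ivory=6 paint=1 sand=1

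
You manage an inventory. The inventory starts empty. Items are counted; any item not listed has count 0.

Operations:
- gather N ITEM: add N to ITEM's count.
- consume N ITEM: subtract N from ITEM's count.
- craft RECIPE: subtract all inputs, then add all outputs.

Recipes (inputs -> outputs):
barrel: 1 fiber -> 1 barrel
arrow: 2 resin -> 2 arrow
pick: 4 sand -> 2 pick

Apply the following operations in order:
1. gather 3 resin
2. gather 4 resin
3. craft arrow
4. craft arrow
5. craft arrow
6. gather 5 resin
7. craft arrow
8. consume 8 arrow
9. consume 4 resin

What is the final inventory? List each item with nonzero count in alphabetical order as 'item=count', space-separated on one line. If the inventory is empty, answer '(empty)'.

Answer: (empty)

Derivation:
After 1 (gather 3 resin): resin=3
After 2 (gather 4 resin): resin=7
After 3 (craft arrow): arrow=2 resin=5
After 4 (craft arrow): arrow=4 resin=3
After 5 (craft arrow): arrow=6 resin=1
After 6 (gather 5 resin): arrow=6 resin=6
After 7 (craft arrow): arrow=8 resin=4
After 8 (consume 8 arrow): resin=4
After 9 (consume 4 resin): (empty)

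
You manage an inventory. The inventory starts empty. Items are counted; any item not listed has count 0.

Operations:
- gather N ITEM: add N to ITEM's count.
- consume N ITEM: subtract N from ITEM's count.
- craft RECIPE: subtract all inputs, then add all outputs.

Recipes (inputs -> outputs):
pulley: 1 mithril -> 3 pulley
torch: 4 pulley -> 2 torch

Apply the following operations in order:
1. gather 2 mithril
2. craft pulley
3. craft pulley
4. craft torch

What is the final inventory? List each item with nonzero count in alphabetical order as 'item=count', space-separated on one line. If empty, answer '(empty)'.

Answer: pulley=2 torch=2

Derivation:
After 1 (gather 2 mithril): mithril=2
After 2 (craft pulley): mithril=1 pulley=3
After 3 (craft pulley): pulley=6
After 4 (craft torch): pulley=2 torch=2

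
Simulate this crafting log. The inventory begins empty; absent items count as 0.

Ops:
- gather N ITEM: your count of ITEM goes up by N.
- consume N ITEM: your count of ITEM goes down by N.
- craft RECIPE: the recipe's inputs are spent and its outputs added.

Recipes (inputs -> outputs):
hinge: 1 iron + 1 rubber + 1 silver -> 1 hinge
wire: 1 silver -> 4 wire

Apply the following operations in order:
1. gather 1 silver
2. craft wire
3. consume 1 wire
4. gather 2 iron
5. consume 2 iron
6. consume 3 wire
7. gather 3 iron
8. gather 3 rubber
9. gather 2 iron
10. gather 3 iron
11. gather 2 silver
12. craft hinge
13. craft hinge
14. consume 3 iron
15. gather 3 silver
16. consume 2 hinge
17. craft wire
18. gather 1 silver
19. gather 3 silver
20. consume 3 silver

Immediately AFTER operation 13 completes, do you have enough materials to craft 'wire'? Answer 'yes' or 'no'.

After 1 (gather 1 silver): silver=1
After 2 (craft wire): wire=4
After 3 (consume 1 wire): wire=3
After 4 (gather 2 iron): iron=2 wire=3
After 5 (consume 2 iron): wire=3
After 6 (consume 3 wire): (empty)
After 7 (gather 3 iron): iron=3
After 8 (gather 3 rubber): iron=3 rubber=3
After 9 (gather 2 iron): iron=5 rubber=3
After 10 (gather 3 iron): iron=8 rubber=3
After 11 (gather 2 silver): iron=8 rubber=3 silver=2
After 12 (craft hinge): hinge=1 iron=7 rubber=2 silver=1
After 13 (craft hinge): hinge=2 iron=6 rubber=1

Answer: no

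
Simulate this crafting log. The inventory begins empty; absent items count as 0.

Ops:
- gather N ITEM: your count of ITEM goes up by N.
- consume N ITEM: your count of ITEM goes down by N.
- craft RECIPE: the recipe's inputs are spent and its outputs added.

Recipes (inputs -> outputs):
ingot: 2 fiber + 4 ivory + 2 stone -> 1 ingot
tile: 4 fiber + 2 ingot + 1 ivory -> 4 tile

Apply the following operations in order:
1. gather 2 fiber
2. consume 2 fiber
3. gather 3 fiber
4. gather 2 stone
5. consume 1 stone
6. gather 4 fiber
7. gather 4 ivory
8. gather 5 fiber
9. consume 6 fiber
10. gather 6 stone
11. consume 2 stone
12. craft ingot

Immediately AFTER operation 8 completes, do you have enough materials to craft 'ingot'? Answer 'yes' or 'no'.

After 1 (gather 2 fiber): fiber=2
After 2 (consume 2 fiber): (empty)
After 3 (gather 3 fiber): fiber=3
After 4 (gather 2 stone): fiber=3 stone=2
After 5 (consume 1 stone): fiber=3 stone=1
After 6 (gather 4 fiber): fiber=7 stone=1
After 7 (gather 4 ivory): fiber=7 ivory=4 stone=1
After 8 (gather 5 fiber): fiber=12 ivory=4 stone=1

Answer: no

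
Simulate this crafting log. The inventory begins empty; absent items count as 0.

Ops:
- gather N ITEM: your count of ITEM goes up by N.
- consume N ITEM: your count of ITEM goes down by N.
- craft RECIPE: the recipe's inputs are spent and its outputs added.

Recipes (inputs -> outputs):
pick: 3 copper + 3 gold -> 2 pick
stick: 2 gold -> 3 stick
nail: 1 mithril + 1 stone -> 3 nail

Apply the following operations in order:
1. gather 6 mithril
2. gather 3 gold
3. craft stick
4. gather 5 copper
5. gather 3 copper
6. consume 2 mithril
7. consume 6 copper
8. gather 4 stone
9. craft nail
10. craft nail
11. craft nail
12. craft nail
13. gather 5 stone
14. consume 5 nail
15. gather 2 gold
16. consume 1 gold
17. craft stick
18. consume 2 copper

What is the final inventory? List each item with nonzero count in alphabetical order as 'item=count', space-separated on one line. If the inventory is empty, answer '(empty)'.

After 1 (gather 6 mithril): mithril=6
After 2 (gather 3 gold): gold=3 mithril=6
After 3 (craft stick): gold=1 mithril=6 stick=3
After 4 (gather 5 copper): copper=5 gold=1 mithril=6 stick=3
After 5 (gather 3 copper): copper=8 gold=1 mithril=6 stick=3
After 6 (consume 2 mithril): copper=8 gold=1 mithril=4 stick=3
After 7 (consume 6 copper): copper=2 gold=1 mithril=4 stick=3
After 8 (gather 4 stone): copper=2 gold=1 mithril=4 stick=3 stone=4
After 9 (craft nail): copper=2 gold=1 mithril=3 nail=3 stick=3 stone=3
After 10 (craft nail): copper=2 gold=1 mithril=2 nail=6 stick=3 stone=2
After 11 (craft nail): copper=2 gold=1 mithril=1 nail=9 stick=3 stone=1
After 12 (craft nail): copper=2 gold=1 nail=12 stick=3
After 13 (gather 5 stone): copper=2 gold=1 nail=12 stick=3 stone=5
After 14 (consume 5 nail): copper=2 gold=1 nail=7 stick=3 stone=5
After 15 (gather 2 gold): copper=2 gold=3 nail=7 stick=3 stone=5
After 16 (consume 1 gold): copper=2 gold=2 nail=7 stick=3 stone=5
After 17 (craft stick): copper=2 nail=7 stick=6 stone=5
After 18 (consume 2 copper): nail=7 stick=6 stone=5

Answer: nail=7 stick=6 stone=5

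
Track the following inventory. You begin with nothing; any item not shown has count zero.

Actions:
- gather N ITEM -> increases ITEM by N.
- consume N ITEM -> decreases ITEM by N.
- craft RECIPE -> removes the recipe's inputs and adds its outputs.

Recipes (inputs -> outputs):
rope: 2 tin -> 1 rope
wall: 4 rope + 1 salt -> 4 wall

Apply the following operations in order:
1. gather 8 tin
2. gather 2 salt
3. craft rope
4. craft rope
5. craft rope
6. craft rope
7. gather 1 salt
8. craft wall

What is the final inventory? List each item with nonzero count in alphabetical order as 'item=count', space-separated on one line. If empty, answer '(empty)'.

After 1 (gather 8 tin): tin=8
After 2 (gather 2 salt): salt=2 tin=8
After 3 (craft rope): rope=1 salt=2 tin=6
After 4 (craft rope): rope=2 salt=2 tin=4
After 5 (craft rope): rope=3 salt=2 tin=2
After 6 (craft rope): rope=4 salt=2
After 7 (gather 1 salt): rope=4 salt=3
After 8 (craft wall): salt=2 wall=4

Answer: salt=2 wall=4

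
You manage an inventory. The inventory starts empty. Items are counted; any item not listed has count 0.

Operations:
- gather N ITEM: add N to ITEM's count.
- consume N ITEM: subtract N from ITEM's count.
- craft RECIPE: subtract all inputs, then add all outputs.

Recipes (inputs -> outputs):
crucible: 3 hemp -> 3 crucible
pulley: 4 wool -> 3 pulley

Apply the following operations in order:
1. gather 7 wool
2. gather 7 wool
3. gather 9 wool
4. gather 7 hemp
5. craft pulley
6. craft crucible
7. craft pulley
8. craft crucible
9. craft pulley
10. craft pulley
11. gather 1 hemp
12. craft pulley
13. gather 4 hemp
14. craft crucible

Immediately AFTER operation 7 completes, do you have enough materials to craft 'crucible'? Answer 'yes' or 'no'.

Answer: yes

Derivation:
After 1 (gather 7 wool): wool=7
After 2 (gather 7 wool): wool=14
After 3 (gather 9 wool): wool=23
After 4 (gather 7 hemp): hemp=7 wool=23
After 5 (craft pulley): hemp=7 pulley=3 wool=19
After 6 (craft crucible): crucible=3 hemp=4 pulley=3 wool=19
After 7 (craft pulley): crucible=3 hemp=4 pulley=6 wool=15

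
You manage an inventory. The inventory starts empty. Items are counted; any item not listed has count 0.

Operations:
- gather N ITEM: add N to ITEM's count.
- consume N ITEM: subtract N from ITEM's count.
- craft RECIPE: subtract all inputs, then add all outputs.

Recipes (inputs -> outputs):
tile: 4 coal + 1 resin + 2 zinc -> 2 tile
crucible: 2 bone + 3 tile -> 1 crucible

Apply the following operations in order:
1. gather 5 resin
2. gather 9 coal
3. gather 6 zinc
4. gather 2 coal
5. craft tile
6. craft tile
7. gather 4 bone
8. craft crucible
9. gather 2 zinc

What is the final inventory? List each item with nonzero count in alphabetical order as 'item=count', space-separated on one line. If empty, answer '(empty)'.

After 1 (gather 5 resin): resin=5
After 2 (gather 9 coal): coal=9 resin=5
After 3 (gather 6 zinc): coal=9 resin=5 zinc=6
After 4 (gather 2 coal): coal=11 resin=5 zinc=6
After 5 (craft tile): coal=7 resin=4 tile=2 zinc=4
After 6 (craft tile): coal=3 resin=3 tile=4 zinc=2
After 7 (gather 4 bone): bone=4 coal=3 resin=3 tile=4 zinc=2
After 8 (craft crucible): bone=2 coal=3 crucible=1 resin=3 tile=1 zinc=2
After 9 (gather 2 zinc): bone=2 coal=3 crucible=1 resin=3 tile=1 zinc=4

Answer: bone=2 coal=3 crucible=1 resin=3 tile=1 zinc=4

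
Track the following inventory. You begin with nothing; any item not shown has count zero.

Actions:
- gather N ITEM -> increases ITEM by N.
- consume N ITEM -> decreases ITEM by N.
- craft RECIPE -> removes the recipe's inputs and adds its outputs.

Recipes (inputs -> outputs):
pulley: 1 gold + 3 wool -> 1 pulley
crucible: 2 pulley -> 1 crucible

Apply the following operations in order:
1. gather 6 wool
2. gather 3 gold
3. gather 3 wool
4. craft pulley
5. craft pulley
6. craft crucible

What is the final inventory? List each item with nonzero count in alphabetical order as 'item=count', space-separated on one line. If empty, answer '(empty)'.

Answer: crucible=1 gold=1 wool=3

Derivation:
After 1 (gather 6 wool): wool=6
After 2 (gather 3 gold): gold=3 wool=6
After 3 (gather 3 wool): gold=3 wool=9
After 4 (craft pulley): gold=2 pulley=1 wool=6
After 5 (craft pulley): gold=1 pulley=2 wool=3
After 6 (craft crucible): crucible=1 gold=1 wool=3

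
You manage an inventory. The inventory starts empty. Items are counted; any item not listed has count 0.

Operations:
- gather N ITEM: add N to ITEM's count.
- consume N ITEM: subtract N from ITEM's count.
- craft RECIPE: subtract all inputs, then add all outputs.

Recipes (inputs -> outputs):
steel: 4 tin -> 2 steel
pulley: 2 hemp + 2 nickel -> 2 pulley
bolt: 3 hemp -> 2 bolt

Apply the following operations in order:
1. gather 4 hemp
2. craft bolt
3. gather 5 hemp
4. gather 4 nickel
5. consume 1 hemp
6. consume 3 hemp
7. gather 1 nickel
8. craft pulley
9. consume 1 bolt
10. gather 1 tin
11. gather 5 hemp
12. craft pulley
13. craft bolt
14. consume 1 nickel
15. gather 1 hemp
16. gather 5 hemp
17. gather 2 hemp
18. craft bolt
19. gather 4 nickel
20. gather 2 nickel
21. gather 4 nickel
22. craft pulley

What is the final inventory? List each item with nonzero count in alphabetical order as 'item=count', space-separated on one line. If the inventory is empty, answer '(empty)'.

After 1 (gather 4 hemp): hemp=4
After 2 (craft bolt): bolt=2 hemp=1
After 3 (gather 5 hemp): bolt=2 hemp=6
After 4 (gather 4 nickel): bolt=2 hemp=6 nickel=4
After 5 (consume 1 hemp): bolt=2 hemp=5 nickel=4
After 6 (consume 3 hemp): bolt=2 hemp=2 nickel=4
After 7 (gather 1 nickel): bolt=2 hemp=2 nickel=5
After 8 (craft pulley): bolt=2 nickel=3 pulley=2
After 9 (consume 1 bolt): bolt=1 nickel=3 pulley=2
After 10 (gather 1 tin): bolt=1 nickel=3 pulley=2 tin=1
After 11 (gather 5 hemp): bolt=1 hemp=5 nickel=3 pulley=2 tin=1
After 12 (craft pulley): bolt=1 hemp=3 nickel=1 pulley=4 tin=1
After 13 (craft bolt): bolt=3 nickel=1 pulley=4 tin=1
After 14 (consume 1 nickel): bolt=3 pulley=4 tin=1
After 15 (gather 1 hemp): bolt=3 hemp=1 pulley=4 tin=1
After 16 (gather 5 hemp): bolt=3 hemp=6 pulley=4 tin=1
After 17 (gather 2 hemp): bolt=3 hemp=8 pulley=4 tin=1
After 18 (craft bolt): bolt=5 hemp=5 pulley=4 tin=1
After 19 (gather 4 nickel): bolt=5 hemp=5 nickel=4 pulley=4 tin=1
After 20 (gather 2 nickel): bolt=5 hemp=5 nickel=6 pulley=4 tin=1
After 21 (gather 4 nickel): bolt=5 hemp=5 nickel=10 pulley=4 tin=1
After 22 (craft pulley): bolt=5 hemp=3 nickel=8 pulley=6 tin=1

Answer: bolt=5 hemp=3 nickel=8 pulley=6 tin=1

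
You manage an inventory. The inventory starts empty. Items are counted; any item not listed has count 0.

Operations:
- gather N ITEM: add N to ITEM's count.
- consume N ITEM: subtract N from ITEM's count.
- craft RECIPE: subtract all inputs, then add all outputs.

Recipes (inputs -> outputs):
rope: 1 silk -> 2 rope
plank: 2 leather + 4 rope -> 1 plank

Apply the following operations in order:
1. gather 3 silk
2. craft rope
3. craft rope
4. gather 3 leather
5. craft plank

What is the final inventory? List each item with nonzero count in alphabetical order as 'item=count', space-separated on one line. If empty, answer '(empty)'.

Answer: leather=1 plank=1 silk=1

Derivation:
After 1 (gather 3 silk): silk=3
After 2 (craft rope): rope=2 silk=2
After 3 (craft rope): rope=4 silk=1
After 4 (gather 3 leather): leather=3 rope=4 silk=1
After 5 (craft plank): leather=1 plank=1 silk=1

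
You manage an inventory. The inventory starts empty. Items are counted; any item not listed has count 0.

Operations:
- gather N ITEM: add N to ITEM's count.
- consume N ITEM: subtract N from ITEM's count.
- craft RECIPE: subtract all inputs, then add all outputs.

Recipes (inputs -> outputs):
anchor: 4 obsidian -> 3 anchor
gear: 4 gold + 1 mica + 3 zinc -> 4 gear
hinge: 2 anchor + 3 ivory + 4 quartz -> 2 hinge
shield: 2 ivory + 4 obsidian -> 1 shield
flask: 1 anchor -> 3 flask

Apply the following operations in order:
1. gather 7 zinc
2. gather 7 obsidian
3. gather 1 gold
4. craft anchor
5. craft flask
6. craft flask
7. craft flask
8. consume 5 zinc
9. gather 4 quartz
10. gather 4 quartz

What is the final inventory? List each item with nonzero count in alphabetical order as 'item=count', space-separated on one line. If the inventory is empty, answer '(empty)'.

After 1 (gather 7 zinc): zinc=7
After 2 (gather 7 obsidian): obsidian=7 zinc=7
After 3 (gather 1 gold): gold=1 obsidian=7 zinc=7
After 4 (craft anchor): anchor=3 gold=1 obsidian=3 zinc=7
After 5 (craft flask): anchor=2 flask=3 gold=1 obsidian=3 zinc=7
After 6 (craft flask): anchor=1 flask=6 gold=1 obsidian=3 zinc=7
After 7 (craft flask): flask=9 gold=1 obsidian=3 zinc=7
After 8 (consume 5 zinc): flask=9 gold=1 obsidian=3 zinc=2
After 9 (gather 4 quartz): flask=9 gold=1 obsidian=3 quartz=4 zinc=2
After 10 (gather 4 quartz): flask=9 gold=1 obsidian=3 quartz=8 zinc=2

Answer: flask=9 gold=1 obsidian=3 quartz=8 zinc=2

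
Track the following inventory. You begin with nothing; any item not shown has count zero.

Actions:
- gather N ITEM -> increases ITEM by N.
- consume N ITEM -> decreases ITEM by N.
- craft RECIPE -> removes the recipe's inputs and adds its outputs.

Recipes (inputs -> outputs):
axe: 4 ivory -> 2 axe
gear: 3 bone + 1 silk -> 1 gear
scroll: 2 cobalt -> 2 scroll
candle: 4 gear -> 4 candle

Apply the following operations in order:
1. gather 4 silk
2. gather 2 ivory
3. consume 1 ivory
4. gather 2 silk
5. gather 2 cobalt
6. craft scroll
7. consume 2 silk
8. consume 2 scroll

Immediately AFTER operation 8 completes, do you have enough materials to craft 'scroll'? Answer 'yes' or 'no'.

After 1 (gather 4 silk): silk=4
After 2 (gather 2 ivory): ivory=2 silk=4
After 3 (consume 1 ivory): ivory=1 silk=4
After 4 (gather 2 silk): ivory=1 silk=6
After 5 (gather 2 cobalt): cobalt=2 ivory=1 silk=6
After 6 (craft scroll): ivory=1 scroll=2 silk=6
After 7 (consume 2 silk): ivory=1 scroll=2 silk=4
After 8 (consume 2 scroll): ivory=1 silk=4

Answer: no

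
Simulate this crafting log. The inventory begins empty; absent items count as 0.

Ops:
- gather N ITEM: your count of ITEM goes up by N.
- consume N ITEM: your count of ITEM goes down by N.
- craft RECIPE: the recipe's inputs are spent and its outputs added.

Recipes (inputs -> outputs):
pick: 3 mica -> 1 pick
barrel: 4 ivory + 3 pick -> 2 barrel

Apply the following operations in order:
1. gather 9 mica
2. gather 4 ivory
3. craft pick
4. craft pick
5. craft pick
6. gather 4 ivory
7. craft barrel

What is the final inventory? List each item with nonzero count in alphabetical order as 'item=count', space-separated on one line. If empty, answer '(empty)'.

After 1 (gather 9 mica): mica=9
After 2 (gather 4 ivory): ivory=4 mica=9
After 3 (craft pick): ivory=4 mica=6 pick=1
After 4 (craft pick): ivory=4 mica=3 pick=2
After 5 (craft pick): ivory=4 pick=3
After 6 (gather 4 ivory): ivory=8 pick=3
After 7 (craft barrel): barrel=2 ivory=4

Answer: barrel=2 ivory=4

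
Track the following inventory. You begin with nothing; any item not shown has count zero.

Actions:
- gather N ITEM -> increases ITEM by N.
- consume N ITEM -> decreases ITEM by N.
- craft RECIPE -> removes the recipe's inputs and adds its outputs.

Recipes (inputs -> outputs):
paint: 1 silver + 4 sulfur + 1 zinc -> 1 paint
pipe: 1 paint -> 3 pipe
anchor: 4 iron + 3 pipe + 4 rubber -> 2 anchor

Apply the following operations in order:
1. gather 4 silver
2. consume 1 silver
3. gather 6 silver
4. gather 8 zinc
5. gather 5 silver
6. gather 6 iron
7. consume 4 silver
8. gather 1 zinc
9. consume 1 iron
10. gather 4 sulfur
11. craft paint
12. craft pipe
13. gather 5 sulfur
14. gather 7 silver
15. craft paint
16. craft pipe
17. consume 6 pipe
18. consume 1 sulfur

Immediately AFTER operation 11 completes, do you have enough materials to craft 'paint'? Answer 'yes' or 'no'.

Answer: no

Derivation:
After 1 (gather 4 silver): silver=4
After 2 (consume 1 silver): silver=3
After 3 (gather 6 silver): silver=9
After 4 (gather 8 zinc): silver=9 zinc=8
After 5 (gather 5 silver): silver=14 zinc=8
After 6 (gather 6 iron): iron=6 silver=14 zinc=8
After 7 (consume 4 silver): iron=6 silver=10 zinc=8
After 8 (gather 1 zinc): iron=6 silver=10 zinc=9
After 9 (consume 1 iron): iron=5 silver=10 zinc=9
After 10 (gather 4 sulfur): iron=5 silver=10 sulfur=4 zinc=9
After 11 (craft paint): iron=5 paint=1 silver=9 zinc=8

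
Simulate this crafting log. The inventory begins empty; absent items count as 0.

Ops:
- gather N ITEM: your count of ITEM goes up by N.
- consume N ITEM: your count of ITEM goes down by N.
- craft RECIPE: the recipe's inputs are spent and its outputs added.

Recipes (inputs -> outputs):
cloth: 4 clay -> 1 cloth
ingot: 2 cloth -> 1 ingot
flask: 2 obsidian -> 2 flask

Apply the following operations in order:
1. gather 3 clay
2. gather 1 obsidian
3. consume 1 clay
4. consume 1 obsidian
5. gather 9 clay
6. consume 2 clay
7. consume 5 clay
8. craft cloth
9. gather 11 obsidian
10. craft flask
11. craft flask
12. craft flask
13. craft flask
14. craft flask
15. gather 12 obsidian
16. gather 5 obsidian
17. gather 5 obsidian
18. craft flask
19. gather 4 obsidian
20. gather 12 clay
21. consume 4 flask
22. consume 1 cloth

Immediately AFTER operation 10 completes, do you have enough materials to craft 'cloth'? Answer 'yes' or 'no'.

After 1 (gather 3 clay): clay=3
After 2 (gather 1 obsidian): clay=3 obsidian=1
After 3 (consume 1 clay): clay=2 obsidian=1
After 4 (consume 1 obsidian): clay=2
After 5 (gather 9 clay): clay=11
After 6 (consume 2 clay): clay=9
After 7 (consume 5 clay): clay=4
After 8 (craft cloth): cloth=1
After 9 (gather 11 obsidian): cloth=1 obsidian=11
After 10 (craft flask): cloth=1 flask=2 obsidian=9

Answer: no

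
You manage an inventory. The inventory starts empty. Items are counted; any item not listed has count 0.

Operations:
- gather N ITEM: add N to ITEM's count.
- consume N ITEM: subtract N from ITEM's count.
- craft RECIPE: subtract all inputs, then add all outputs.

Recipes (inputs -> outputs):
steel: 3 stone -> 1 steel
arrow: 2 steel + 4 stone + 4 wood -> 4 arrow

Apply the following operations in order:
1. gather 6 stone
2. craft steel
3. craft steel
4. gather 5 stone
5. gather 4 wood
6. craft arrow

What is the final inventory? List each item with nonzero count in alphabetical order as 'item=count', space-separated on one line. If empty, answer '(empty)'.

Answer: arrow=4 stone=1

Derivation:
After 1 (gather 6 stone): stone=6
After 2 (craft steel): steel=1 stone=3
After 3 (craft steel): steel=2
After 4 (gather 5 stone): steel=2 stone=5
After 5 (gather 4 wood): steel=2 stone=5 wood=4
After 6 (craft arrow): arrow=4 stone=1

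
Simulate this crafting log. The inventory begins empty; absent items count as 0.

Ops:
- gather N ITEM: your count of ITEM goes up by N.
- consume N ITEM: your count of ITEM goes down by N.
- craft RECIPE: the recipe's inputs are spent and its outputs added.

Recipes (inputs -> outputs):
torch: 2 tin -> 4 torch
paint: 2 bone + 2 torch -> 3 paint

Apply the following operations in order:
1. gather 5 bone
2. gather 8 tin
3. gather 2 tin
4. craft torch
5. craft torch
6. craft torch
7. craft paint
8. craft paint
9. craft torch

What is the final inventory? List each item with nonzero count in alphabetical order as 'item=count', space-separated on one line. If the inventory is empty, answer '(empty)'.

Answer: bone=1 paint=6 tin=2 torch=12

Derivation:
After 1 (gather 5 bone): bone=5
After 2 (gather 8 tin): bone=5 tin=8
After 3 (gather 2 tin): bone=5 tin=10
After 4 (craft torch): bone=5 tin=8 torch=4
After 5 (craft torch): bone=5 tin=6 torch=8
After 6 (craft torch): bone=5 tin=4 torch=12
After 7 (craft paint): bone=3 paint=3 tin=4 torch=10
After 8 (craft paint): bone=1 paint=6 tin=4 torch=8
After 9 (craft torch): bone=1 paint=6 tin=2 torch=12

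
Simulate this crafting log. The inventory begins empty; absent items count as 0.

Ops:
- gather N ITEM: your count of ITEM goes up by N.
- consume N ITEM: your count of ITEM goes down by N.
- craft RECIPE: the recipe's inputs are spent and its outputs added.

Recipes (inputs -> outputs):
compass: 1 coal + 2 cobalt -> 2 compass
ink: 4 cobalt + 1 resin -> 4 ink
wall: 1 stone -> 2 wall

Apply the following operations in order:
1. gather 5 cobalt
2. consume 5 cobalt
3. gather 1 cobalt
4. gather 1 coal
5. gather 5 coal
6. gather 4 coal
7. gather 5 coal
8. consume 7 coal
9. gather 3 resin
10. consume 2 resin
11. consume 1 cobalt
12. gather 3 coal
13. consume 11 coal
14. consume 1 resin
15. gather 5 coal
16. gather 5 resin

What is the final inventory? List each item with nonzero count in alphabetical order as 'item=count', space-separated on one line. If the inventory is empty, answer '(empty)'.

After 1 (gather 5 cobalt): cobalt=5
After 2 (consume 5 cobalt): (empty)
After 3 (gather 1 cobalt): cobalt=1
After 4 (gather 1 coal): coal=1 cobalt=1
After 5 (gather 5 coal): coal=6 cobalt=1
After 6 (gather 4 coal): coal=10 cobalt=1
After 7 (gather 5 coal): coal=15 cobalt=1
After 8 (consume 7 coal): coal=8 cobalt=1
After 9 (gather 3 resin): coal=8 cobalt=1 resin=3
After 10 (consume 2 resin): coal=8 cobalt=1 resin=1
After 11 (consume 1 cobalt): coal=8 resin=1
After 12 (gather 3 coal): coal=11 resin=1
After 13 (consume 11 coal): resin=1
After 14 (consume 1 resin): (empty)
After 15 (gather 5 coal): coal=5
After 16 (gather 5 resin): coal=5 resin=5

Answer: coal=5 resin=5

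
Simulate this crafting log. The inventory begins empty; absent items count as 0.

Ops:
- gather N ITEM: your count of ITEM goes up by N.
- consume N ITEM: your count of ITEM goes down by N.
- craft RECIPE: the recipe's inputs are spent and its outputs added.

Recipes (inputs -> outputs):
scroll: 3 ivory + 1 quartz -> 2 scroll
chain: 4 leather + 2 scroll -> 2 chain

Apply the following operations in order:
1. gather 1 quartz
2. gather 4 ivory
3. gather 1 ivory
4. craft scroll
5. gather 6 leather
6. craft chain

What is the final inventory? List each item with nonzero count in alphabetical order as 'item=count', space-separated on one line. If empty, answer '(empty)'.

After 1 (gather 1 quartz): quartz=1
After 2 (gather 4 ivory): ivory=4 quartz=1
After 3 (gather 1 ivory): ivory=5 quartz=1
After 4 (craft scroll): ivory=2 scroll=2
After 5 (gather 6 leather): ivory=2 leather=6 scroll=2
After 6 (craft chain): chain=2 ivory=2 leather=2

Answer: chain=2 ivory=2 leather=2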